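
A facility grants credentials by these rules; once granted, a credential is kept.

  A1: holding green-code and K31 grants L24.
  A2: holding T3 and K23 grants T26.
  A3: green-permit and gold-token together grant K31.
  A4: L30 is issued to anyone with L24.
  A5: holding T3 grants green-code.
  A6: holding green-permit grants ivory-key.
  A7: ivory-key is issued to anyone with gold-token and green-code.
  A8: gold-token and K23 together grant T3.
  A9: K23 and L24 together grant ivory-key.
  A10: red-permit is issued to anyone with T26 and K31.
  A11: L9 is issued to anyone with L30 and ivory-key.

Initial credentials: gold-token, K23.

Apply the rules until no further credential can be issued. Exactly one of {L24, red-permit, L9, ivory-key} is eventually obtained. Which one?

ivory-key

Holding gold-token and K23 grants T3 (A8).
Holding T3 grants green-code (A5).
Holding gold-token and green-code grants ivory-key (A7).
L9 would need L30 and ivory-key (A11), but L30 is never granted. L24 would need green-code and K31 (A1), but K31 is never granted. red-permit would need T26 and K31 (A10), but K31 is never granted.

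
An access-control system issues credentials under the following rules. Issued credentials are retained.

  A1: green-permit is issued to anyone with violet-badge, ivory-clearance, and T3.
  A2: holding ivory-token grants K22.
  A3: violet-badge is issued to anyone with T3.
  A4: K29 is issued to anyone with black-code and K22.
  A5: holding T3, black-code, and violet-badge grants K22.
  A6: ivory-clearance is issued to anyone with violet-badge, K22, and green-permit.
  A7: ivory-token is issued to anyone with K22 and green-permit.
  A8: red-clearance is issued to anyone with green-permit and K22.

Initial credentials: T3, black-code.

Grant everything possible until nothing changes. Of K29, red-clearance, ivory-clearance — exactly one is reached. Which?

Holding T3 grants violet-badge (A3).
Holding T3, black-code, and violet-badge grants K22 (A5).
Holding black-code and K22 grants K29 (A4).
ivory-clearance would need violet-badge, K22, and green-permit (A6), but green-permit is never granted. red-clearance would need green-permit and K22 (A8), but green-permit is never granted.

K29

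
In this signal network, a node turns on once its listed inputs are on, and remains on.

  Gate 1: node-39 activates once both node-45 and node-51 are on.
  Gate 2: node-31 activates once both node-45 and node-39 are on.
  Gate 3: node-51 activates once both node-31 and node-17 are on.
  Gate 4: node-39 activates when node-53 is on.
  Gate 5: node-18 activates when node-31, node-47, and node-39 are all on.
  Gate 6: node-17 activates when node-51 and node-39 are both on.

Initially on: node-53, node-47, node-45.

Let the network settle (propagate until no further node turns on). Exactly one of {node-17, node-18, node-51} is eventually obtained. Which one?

node-18

Gate 4: node-53 on → node-39 on.
node-45 and node-39 are on, so node-31 activates (Gate 2).
node-31, node-47, and node-39 are on, so node-18 activates (Gate 5).
node-17 would need node-51 and node-39 (Gate 6), but node-51 never turns on. node-51 would need node-31 and node-17 (Gate 3), but node-17 never turns on.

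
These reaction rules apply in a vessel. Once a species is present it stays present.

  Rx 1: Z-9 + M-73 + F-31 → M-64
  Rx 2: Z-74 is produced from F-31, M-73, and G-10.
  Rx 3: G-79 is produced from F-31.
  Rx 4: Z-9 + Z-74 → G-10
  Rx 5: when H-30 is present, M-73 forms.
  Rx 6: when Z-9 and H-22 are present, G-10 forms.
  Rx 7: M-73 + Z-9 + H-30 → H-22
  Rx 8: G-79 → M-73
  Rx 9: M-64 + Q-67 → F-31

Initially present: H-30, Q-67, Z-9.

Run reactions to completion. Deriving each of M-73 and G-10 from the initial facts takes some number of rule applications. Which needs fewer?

M-73: H-30 present → M-73 forms (Rx 5). [1 rule application]
G-10: H-30 present → M-73 forms (Rx 5). M-73, Z-9, and H-30 present → H-22 forms (Rx 7). Z-9 and H-22 present → G-10 forms (Rx 6). [3 rule applications]
M-73 needs fewer.

M-73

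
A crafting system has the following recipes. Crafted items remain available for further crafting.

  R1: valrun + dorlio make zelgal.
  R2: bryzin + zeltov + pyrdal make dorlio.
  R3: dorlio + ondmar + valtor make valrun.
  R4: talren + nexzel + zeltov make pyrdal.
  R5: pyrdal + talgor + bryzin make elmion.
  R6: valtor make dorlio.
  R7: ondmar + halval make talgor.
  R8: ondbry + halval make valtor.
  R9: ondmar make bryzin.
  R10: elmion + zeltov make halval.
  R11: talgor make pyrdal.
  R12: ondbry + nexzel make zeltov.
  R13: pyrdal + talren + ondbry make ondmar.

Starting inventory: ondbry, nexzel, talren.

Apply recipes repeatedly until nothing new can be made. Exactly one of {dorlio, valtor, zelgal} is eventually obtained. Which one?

Using R12, ondbry and nexzel make zeltov.
Using R4, talren, nexzel, and zeltov make pyrdal.
pyrdal + talren + ondbry → ondmar (R13).
Using R9, ondmar makes bryzin.
Using R2, bryzin, zeltov, and pyrdal make dorlio.
zelgal would need valrun and dorlio (R1), but valrun is never obtained. valtor would need ondbry and halval (R8), but halval is never obtained.

dorlio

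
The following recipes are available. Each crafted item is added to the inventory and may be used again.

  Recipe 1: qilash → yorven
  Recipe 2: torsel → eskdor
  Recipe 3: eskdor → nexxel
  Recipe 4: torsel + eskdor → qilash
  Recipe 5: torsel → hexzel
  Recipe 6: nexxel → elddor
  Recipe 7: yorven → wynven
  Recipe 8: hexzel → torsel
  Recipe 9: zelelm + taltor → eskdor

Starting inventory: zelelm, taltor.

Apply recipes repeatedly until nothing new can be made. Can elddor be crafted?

Yes

Using Recipe 9, zelelm and taltor make eskdor.
Using Recipe 3, eskdor makes nexxel.
nexxel → elddor (Recipe 6).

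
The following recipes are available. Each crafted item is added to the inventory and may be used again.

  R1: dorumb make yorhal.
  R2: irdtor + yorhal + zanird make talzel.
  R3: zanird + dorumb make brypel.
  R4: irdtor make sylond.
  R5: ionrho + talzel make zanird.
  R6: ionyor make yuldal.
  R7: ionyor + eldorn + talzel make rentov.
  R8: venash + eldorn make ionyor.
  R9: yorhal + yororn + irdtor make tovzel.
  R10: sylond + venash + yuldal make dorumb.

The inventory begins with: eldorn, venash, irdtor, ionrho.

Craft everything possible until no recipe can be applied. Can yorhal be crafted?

irdtor → sylond (R4).
Using R8, venash and eldorn make ionyor.
Using R6, ionyor makes yuldal.
sylond + venash + yuldal → dorumb (R10).
Using R1, dorumb makes yorhal.

Yes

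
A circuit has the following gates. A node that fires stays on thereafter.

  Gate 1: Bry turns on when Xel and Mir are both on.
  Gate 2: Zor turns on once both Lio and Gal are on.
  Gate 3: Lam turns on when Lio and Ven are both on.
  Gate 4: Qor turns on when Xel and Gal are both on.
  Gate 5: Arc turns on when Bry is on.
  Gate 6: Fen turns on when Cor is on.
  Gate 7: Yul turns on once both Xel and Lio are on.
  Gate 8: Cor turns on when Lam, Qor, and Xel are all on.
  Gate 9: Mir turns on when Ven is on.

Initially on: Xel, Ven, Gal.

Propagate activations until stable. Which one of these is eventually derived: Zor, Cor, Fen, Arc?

Gate 9: Ven on → Mir on.
Xel and Mir are on, so Bry turns on (Gate 1).
Gate 5: Bry on → Arc on.
Fen would need Cor (Gate 6), but Cor never turns on. Cor would need Lam, Qor, and Xel (Gate 8), but Lam never turns on. Zor would need Lio and Gal (Gate 2), but Lio never turns on.

Arc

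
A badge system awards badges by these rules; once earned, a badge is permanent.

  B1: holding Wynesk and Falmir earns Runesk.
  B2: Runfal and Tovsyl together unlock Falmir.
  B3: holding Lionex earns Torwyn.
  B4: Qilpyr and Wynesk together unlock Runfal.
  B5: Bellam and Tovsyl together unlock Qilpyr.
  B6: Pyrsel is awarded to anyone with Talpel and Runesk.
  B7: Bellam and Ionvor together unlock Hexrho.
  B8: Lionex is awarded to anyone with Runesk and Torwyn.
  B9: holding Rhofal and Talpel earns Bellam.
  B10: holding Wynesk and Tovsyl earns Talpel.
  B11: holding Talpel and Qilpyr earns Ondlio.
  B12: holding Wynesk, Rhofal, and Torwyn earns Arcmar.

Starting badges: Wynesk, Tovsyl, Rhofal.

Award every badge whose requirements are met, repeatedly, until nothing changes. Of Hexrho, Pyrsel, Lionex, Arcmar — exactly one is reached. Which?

With Wynesk and Tovsyl, Talpel is earned (B10).
With Rhofal and Talpel, Bellam is earned (B9).
With Bellam and Tovsyl, Qilpyr is earned (B5).
With Qilpyr and Wynesk, Runfal is earned (B4).
With Runfal and Tovsyl, Falmir is earned (B2).
With Wynesk and Falmir, Runesk is earned (B1).
With Talpel and Runesk, Pyrsel is earned (B6).
Hexrho would need Bellam and Ionvor (B7), but Ionvor is never earned. Arcmar would need Wynesk, Rhofal, and Torwyn (B12), but Torwyn is never earned. Lionex would need Runesk and Torwyn (B8), but Torwyn is never earned.

Pyrsel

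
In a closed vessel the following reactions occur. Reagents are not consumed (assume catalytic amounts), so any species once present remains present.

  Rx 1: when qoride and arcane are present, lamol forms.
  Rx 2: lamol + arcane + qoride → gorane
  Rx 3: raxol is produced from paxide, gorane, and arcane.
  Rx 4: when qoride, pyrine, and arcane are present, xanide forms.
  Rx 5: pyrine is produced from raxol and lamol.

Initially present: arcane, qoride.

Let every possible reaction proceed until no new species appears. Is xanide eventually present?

No

xanide would need qoride, pyrine, and arcane (Rx 4), but pyrine never forms.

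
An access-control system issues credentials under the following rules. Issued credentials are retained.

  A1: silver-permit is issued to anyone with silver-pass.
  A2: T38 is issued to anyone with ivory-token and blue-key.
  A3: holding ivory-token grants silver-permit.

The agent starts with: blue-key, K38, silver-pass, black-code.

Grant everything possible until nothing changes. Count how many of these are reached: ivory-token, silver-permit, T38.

1

Holding silver-pass grants silver-permit (A1).
No rule produces ivory-token, and it is not given.
silver-permit: reached.
T38 would need ivory-token and blue-key (A2), but ivory-token is never granted.
Reached: silver-permit — 1 of the 3.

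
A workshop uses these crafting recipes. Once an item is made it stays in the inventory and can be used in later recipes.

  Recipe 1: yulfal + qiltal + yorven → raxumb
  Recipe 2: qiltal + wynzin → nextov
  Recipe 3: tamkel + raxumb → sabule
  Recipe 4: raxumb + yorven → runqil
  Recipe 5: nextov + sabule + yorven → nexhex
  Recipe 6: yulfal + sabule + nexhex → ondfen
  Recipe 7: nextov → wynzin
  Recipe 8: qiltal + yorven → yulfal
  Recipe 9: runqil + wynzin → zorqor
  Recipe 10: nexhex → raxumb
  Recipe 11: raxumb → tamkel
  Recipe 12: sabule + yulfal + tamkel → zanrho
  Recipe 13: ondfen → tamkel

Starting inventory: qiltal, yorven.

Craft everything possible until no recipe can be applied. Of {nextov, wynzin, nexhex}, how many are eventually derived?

nextov would need qiltal and wynzin (Recipe 2), but wynzin is never obtained.
wynzin would need nextov (Recipe 7), but nextov is never obtained.
nexhex would need nextov, sabule, and yorven (Recipe 5), but nextov is never obtained.
None of the 3 are reached.

0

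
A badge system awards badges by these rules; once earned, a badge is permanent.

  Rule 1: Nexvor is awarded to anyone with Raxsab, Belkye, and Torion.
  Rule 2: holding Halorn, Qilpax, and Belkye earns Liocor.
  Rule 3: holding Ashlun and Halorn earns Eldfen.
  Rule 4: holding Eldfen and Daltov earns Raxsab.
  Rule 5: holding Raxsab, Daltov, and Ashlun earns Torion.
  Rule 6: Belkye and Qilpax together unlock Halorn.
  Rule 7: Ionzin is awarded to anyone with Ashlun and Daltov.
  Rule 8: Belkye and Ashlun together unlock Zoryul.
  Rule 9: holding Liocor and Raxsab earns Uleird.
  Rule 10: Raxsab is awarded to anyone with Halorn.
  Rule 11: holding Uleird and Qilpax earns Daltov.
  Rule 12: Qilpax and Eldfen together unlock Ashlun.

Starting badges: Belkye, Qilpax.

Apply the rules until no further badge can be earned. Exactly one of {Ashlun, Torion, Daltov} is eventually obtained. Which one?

Daltov

With Belkye and Qilpax, Halorn is earned (Rule 6).
With Halorn, Qilpax, and Belkye, Liocor is earned (Rule 2).
With Halorn, Raxsab is earned (Rule 10).
With Liocor and Raxsab, Uleird is earned (Rule 9).
With Uleird and Qilpax, Daltov is earned (Rule 11).
Ashlun would need Qilpax and Eldfen (Rule 12), but Eldfen is never earned. Torion would need Raxsab, Daltov, and Ashlun (Rule 5), but Ashlun is never earned.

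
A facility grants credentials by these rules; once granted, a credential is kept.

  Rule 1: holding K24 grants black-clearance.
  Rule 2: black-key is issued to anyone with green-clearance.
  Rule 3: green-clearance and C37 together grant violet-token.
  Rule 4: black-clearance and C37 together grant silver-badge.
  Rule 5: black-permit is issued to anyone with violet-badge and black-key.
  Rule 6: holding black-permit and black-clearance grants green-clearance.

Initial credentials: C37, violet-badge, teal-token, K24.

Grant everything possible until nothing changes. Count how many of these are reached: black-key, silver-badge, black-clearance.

2

Holding K24 grants black-clearance (Rule 1).
Holding black-clearance and C37 grants silver-badge (Rule 4).
black-key would need green-clearance (Rule 2), but green-clearance is never granted.
silver-badge: reached.
black-clearance: reached.
Reached: silver-badge and black-clearance — 2 of the 3.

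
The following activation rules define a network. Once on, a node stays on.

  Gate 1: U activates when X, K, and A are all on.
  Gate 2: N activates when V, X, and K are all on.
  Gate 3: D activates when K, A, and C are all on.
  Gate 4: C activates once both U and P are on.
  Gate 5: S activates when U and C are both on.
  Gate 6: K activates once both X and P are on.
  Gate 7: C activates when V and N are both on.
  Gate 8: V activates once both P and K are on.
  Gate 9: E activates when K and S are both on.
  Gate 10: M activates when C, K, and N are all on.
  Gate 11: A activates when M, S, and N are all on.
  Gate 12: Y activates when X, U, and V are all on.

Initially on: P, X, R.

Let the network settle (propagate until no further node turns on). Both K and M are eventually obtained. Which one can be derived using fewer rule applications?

K

K: X and P are on, so K activates (Gate 6). [1 rule application]
M: Gate 6: X and P on → K on. Gate 8: P and K on → V on. Gate 2: V, X, and K on → N on. Gate 7: V and N on → C on. Gate 10: C, K, and N on → M on. [5 rule applications]
K needs fewer.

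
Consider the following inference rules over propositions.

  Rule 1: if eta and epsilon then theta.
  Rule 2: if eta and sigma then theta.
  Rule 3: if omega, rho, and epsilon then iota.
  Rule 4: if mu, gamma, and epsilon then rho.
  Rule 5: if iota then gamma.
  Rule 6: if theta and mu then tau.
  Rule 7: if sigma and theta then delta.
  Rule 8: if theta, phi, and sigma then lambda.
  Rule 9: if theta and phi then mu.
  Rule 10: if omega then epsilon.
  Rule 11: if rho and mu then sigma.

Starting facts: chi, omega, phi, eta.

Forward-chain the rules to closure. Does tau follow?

From omega, Rule 10 gives epsilon.
eta and epsilon hold, so theta follows (Rule 1).
From theta and phi, Rule 9 gives mu.
From theta and mu, Rule 6 gives tau.

Yes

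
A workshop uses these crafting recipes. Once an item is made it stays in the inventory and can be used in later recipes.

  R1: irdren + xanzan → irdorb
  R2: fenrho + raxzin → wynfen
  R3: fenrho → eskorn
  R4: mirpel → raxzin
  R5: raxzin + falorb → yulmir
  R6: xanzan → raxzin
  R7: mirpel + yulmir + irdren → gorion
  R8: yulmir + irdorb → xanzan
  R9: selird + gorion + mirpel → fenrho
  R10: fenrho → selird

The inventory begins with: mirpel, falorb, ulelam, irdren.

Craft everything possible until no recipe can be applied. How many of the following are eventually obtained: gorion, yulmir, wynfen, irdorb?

2

mirpel → raxzin (R4).
raxzin + falorb → yulmir (R5).
mirpel + yulmir + irdren → gorion (R7).
gorion: reached.
yulmir: reached.
wynfen would need fenrho and raxzin (R2), but fenrho is never obtained.
irdorb would need irdren and xanzan (R1), but xanzan is never obtained.
Reached: gorion and yulmir — 2 of the 4.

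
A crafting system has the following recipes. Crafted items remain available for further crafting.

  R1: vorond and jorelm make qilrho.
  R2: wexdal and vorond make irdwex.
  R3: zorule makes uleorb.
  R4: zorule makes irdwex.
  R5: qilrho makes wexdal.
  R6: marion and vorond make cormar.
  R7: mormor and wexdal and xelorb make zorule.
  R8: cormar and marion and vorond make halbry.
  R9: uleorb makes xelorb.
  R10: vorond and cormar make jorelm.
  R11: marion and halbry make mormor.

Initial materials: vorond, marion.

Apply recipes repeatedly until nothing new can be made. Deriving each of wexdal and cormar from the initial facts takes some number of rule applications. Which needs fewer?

cormar: Using R6, marion and vorond make cormar. [1 rule application]
wexdal: Using R6, marion and vorond make cormar. Using R10, vorond and cormar make jorelm. vorond and jorelm → qilrho (R1). Using R5, qilrho makes wexdal. [4 rule applications]
cormar needs fewer.

cormar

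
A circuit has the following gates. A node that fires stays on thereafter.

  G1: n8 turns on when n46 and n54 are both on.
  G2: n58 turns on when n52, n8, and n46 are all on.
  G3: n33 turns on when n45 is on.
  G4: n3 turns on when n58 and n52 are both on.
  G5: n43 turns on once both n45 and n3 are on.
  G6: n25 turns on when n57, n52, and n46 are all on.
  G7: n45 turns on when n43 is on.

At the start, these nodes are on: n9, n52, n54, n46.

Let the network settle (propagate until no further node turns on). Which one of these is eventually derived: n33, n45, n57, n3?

n3

G1: n46 and n54 on → n8 on.
n52, n8, and n46 are on, so n58 turns on (G2).
n58 and n52 are on, so n3 turns on (G4).
No rule produces n57, and it is not given. n45 would need n43 (G7), but n43 never turns on. n33 would need n45 (G3), but n45 never turns on.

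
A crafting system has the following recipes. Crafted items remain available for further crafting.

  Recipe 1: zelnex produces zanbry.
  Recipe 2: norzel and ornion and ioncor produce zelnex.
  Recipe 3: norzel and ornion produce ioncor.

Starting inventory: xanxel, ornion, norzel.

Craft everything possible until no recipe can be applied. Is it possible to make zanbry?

norzel and ornion → ioncor (Recipe 3).
norzel and ornion and ioncor → zelnex (Recipe 2).
zelnex → zanbry (Recipe 1).

Yes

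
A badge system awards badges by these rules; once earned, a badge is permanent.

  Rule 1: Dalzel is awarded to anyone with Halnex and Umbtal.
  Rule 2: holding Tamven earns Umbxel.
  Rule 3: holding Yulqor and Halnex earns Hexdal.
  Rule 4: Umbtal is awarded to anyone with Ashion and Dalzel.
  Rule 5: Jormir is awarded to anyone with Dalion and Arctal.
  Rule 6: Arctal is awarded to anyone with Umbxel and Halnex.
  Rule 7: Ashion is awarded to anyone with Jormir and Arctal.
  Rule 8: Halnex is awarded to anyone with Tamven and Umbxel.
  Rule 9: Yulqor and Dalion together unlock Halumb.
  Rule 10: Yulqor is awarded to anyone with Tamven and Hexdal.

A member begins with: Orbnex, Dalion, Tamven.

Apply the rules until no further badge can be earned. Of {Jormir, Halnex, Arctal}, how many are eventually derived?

With Tamven, Umbxel is earned (Rule 2).
With Tamven and Umbxel, Halnex is earned (Rule 8).
With Umbxel and Halnex, Arctal is earned (Rule 6).
With Dalion and Arctal, Jormir is earned (Rule 5).
Jormir: reached.
Halnex: reached.
Arctal: reached.
All 3 are reached.

3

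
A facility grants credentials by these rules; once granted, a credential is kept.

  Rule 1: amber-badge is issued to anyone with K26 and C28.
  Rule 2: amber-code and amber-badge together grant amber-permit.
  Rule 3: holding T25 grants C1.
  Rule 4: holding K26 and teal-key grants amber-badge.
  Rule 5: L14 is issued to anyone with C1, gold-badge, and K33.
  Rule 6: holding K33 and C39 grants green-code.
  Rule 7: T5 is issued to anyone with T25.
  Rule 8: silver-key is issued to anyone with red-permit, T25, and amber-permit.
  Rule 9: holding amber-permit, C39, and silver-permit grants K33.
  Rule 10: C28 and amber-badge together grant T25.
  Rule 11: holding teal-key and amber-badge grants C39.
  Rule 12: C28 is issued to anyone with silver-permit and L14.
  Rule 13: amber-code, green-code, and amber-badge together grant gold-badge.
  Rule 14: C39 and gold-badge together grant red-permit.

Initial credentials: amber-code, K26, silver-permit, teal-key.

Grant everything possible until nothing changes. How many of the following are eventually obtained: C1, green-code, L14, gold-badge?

Holding K26 and teal-key grants amber-badge (Rule 4).
Holding teal-key and amber-badge grants C39 (Rule 11).
Holding amber-code and amber-badge grants amber-permit (Rule 2).
Holding amber-permit, C39, and silver-permit grants K33 (Rule 9).
Holding K33 and C39 grants green-code (Rule 6).
Holding amber-code, green-code, and amber-badge grants gold-badge (Rule 13).
C1 would need T25 (Rule 3), but T25 is never granted.
green-code: reached.
L14 would need C1, gold-badge, and K33 (Rule 5), but C1 is never granted.
gold-badge: reached.
Reached: green-code and gold-badge — 2 of the 4.

2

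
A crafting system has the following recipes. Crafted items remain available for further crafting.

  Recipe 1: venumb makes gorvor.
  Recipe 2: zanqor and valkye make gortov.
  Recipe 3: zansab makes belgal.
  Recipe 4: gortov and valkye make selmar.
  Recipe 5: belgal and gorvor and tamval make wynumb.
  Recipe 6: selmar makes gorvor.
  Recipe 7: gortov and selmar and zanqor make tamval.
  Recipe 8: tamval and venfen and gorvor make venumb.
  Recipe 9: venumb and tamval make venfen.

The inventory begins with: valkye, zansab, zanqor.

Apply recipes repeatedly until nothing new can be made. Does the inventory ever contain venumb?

venumb would need tamval, venfen, and gorvor (Recipe 8), but venfen is never obtained.

No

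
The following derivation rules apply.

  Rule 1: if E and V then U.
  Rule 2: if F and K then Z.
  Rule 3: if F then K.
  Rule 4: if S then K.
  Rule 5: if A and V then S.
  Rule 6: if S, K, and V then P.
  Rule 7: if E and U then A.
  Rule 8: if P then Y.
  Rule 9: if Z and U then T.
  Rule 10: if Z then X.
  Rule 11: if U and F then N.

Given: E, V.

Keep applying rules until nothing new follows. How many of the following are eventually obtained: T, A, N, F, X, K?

2

From E and V, Rule 1 gives U.
E and U hold, so A follows (Rule 7).
From A and V, Rule 5 gives S.
From S, Rule 4 gives K.
T would need Z and U (Rule 9), but Z is never established.
A: reached.
N would need U and F (Rule 11), but F is never established.
No rule produces F, and it is not given.
X would need Z (Rule 10), but Z is never established.
K: reached.
Reached: A and K — 2 of the 6.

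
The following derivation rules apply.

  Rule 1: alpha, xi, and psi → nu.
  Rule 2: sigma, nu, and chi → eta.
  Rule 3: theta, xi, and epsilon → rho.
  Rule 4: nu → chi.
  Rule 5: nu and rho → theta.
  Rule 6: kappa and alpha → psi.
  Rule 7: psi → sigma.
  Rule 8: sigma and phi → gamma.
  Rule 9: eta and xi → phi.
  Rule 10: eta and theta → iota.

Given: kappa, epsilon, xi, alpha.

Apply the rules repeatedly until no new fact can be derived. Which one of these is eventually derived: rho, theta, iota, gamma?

gamma

From kappa and alpha, Rule 6 gives psi.
From alpha, xi, and psi, Rule 1 gives nu.
From psi, Rule 7 gives sigma.
From nu, Rule 4 gives chi.
sigma, nu, and chi hold, so eta follows (Rule 2).
From eta and xi, Rule 9 gives phi.
sigma and phi hold, so gamma follows (Rule 8).
iota would need eta and theta (Rule 10), but theta is never established. rho would need theta, xi, and epsilon (Rule 3), but theta is never established. theta would need nu and rho (Rule 5), but rho is never established.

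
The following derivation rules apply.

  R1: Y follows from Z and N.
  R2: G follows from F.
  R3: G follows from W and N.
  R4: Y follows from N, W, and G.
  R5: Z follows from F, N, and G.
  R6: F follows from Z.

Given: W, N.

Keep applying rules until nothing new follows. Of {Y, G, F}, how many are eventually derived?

2

W and N hold, so G follows (R3).
From N, W, and G, R4 gives Y.
Y: reached.
G: reached.
F would need Z (R6), but Z is never established.
Reached: Y and G — 2 of the 3.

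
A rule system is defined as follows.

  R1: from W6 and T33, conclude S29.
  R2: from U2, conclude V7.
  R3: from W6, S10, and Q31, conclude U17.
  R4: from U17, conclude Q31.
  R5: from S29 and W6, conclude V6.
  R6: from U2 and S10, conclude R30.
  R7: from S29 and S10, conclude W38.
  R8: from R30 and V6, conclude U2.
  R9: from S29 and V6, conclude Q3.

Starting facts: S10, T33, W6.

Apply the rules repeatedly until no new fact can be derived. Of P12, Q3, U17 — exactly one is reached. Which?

Q3

W6 and T33 hold, so S29 follows (R1).
S29 and W6 hold, so V6 follows (R5).
From S29 and V6, R9 gives Q3.
No rule produces P12, and it is not given. U17 would need W6, S10, and Q31 (R3), but Q31 is never established.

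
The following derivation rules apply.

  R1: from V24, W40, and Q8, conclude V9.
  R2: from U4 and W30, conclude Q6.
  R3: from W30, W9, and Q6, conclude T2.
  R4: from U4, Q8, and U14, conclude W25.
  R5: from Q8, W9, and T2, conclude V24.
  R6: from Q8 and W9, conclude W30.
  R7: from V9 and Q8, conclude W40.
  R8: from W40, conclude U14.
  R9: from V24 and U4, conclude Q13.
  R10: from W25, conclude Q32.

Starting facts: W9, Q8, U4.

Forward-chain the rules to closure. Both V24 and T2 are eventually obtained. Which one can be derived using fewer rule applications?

T2

T2: Q8 and W9 hold, so W30 follows (R6). U4 and W30 hold, so Q6 follows (R2). From W30, W9, and Q6, R3 gives T2. [3 rule applications]
V24: From Q8 and W9, R6 gives W30. U4 and W30 hold, so Q6 follows (R2). From W30, W9, and Q6, R3 gives T2. From Q8, W9, and T2, R5 gives V24. [4 rule applications]
T2 needs fewer.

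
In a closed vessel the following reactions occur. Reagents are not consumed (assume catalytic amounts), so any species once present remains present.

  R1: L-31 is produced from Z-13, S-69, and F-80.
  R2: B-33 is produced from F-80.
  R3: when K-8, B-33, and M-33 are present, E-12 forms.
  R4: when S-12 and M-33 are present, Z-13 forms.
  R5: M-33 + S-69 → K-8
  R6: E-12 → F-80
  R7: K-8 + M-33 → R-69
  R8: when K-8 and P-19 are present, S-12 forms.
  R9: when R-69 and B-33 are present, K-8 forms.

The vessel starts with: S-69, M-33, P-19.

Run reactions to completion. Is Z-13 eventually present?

Yes

M-33 and S-69 present → K-8 forms (R5).
K-8 and P-19 present → S-12 forms (R8).
S-12 and M-33 present → Z-13 forms (R4).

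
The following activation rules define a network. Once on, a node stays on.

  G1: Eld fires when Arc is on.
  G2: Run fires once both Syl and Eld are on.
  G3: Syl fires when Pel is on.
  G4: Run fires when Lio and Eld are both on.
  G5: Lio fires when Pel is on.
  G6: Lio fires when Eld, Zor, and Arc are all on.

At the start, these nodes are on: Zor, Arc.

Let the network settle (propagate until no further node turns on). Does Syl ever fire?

No

Syl would need Pel (G3), but Pel never turns on.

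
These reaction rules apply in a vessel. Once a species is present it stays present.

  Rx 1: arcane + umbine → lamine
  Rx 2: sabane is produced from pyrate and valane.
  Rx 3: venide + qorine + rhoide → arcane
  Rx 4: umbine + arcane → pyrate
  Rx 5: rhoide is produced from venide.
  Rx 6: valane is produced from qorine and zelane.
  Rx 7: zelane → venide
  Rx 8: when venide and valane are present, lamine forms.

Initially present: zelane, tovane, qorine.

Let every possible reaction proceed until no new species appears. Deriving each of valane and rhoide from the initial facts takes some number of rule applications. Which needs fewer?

valane: qorine and zelane present → valane forms (Rx 6). [1 rule application]
rhoide: zelane present → venide forms (Rx 7). venide present → rhoide forms (Rx 5). [2 rule applications]
valane needs fewer.

valane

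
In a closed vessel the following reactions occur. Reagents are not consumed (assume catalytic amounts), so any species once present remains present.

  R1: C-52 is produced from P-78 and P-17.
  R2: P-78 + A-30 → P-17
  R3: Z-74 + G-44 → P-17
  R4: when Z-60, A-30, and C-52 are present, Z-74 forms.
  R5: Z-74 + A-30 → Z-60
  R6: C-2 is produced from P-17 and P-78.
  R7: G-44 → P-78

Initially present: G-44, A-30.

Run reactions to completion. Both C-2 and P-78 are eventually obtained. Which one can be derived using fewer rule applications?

P-78: G-44 present → P-78 forms (R7). [1 rule application]
C-2: G-44 present → P-78 forms (R7). P-78 and A-30 present → P-17 forms (R2). P-17 and P-78 present → C-2 forms (R6). [3 rule applications]
P-78 needs fewer.

P-78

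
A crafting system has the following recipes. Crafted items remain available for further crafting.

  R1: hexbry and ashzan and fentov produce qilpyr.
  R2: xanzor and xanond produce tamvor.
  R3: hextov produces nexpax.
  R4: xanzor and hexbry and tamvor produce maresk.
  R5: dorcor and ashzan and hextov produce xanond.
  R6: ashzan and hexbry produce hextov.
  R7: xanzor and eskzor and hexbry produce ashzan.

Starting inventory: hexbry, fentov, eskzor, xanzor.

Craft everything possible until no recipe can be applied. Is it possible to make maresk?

maresk would need xanzor, hexbry, and tamvor (R4), but tamvor is never obtained.

No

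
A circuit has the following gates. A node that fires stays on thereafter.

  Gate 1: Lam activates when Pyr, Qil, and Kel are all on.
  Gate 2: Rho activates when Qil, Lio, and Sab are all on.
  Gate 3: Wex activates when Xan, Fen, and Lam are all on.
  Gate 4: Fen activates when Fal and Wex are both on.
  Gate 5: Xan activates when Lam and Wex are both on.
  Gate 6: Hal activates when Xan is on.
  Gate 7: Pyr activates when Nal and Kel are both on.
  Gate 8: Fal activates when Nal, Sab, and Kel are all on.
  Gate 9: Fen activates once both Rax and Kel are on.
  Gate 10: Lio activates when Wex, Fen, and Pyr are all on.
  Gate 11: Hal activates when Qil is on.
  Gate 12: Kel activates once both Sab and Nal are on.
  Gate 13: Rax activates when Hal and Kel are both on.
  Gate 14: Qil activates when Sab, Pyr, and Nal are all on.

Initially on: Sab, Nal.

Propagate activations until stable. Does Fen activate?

Yes

Gate 12: Sab and Nal on → Kel on.
Gate 7: Nal and Kel on → Pyr on.
Gate 14: Sab, Pyr, and Nal on → Qil on.
Qil is on, so Hal activates (Gate 11).
Hal and Kel are on, so Rax activates (Gate 13).
Gate 9: Rax and Kel on → Fen on.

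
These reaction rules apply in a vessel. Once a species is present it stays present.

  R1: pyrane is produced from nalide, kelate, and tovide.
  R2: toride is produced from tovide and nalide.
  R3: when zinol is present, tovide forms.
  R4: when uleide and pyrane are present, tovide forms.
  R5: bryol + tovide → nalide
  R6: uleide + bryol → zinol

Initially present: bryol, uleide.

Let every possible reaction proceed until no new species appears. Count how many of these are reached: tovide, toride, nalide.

3

uleide and bryol present → zinol forms (R6).
zinol present → tovide forms (R3).
bryol and tovide present → nalide forms (R5).
tovide and nalide present → toride forms (R2).
tovide: reached.
toride: reached.
nalide: reached.
All 3 are reached.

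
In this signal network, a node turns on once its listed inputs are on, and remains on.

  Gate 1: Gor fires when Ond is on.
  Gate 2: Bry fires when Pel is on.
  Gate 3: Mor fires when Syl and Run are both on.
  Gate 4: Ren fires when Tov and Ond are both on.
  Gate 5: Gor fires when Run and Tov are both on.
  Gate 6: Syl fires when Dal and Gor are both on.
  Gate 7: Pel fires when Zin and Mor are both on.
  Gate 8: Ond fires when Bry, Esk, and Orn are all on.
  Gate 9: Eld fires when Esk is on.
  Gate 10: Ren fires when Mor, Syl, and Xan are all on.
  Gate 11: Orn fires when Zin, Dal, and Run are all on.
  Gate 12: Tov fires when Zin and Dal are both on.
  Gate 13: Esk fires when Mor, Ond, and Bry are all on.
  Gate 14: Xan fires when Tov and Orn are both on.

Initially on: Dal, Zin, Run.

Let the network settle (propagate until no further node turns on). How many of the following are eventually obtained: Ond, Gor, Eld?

1

Gate 12: Zin and Dal on → Tov on.
Gate 5: Run and Tov on → Gor on.
Ond would need Bry, Esk, and Orn (Gate 8), but Esk never turns on.
Gor: reached.
Eld would need Esk (Gate 9), but Esk never turns on.
Reached: Gor — 1 of the 3.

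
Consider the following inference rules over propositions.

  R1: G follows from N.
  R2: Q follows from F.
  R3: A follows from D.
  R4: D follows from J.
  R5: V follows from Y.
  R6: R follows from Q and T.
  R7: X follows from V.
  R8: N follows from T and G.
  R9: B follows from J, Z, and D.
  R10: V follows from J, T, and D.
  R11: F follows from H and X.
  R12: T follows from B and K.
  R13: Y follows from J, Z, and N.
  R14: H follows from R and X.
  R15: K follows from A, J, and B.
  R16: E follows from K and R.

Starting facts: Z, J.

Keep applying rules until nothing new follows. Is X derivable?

J holds, so D follows (R4).
From J, Z, and D, R9 gives B.
D holds, so A follows (R3).
A, J, and B hold, so K follows (R15).
B and K hold, so T follows (R12).
J, T, and D hold, so V follows (R10).
V holds, so X follows (R7).

Yes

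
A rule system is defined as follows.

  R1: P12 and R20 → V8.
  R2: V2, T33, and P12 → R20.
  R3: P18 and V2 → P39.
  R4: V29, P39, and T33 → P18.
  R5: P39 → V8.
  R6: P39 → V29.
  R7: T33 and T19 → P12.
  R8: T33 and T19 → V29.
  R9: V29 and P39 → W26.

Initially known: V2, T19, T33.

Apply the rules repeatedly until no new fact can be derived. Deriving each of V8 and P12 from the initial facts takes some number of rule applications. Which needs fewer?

P12

P12: T33 and T19 hold, so P12 follows (R7). [1 rule application]
V8: From T33 and T19, R7 gives P12. From V2, T33, and P12, R2 gives R20. P12 and R20 hold, so V8 follows (R1). [3 rule applications]
P12 needs fewer.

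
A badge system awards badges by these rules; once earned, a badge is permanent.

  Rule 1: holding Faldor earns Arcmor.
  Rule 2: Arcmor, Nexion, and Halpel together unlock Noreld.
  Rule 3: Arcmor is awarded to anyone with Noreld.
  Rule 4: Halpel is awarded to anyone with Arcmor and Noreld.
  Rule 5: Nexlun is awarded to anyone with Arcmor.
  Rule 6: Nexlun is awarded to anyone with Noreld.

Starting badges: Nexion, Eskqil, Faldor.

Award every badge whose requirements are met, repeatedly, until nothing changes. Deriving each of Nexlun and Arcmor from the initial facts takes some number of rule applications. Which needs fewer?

Arcmor

Arcmor: With Faldor, Arcmor is earned (Rule 1). [1 rule application]
Nexlun: With Faldor, Arcmor is earned (Rule 1). With Arcmor, Nexlun is earned (Rule 5). [2 rule applications]
Arcmor needs fewer.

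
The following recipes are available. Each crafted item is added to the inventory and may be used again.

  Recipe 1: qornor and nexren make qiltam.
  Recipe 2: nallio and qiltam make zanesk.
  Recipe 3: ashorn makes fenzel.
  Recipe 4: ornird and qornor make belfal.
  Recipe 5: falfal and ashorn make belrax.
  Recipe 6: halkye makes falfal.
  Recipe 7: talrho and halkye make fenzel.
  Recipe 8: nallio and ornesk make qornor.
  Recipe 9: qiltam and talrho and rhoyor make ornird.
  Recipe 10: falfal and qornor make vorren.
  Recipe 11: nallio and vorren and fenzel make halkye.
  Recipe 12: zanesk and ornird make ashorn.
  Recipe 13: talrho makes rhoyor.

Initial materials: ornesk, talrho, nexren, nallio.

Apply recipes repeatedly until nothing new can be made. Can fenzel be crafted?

Using Recipe 13, talrho makes rhoyor.
Using Recipe 8, nallio and ornesk make qornor.
Using Recipe 1, qornor and nexren make qiltam.
Using Recipe 9, qiltam, talrho, and rhoyor make ornird.
nallio and qiltam → zanesk (Recipe 2).
zanesk and ornird → ashorn (Recipe 12).
ashorn → fenzel (Recipe 3).

Yes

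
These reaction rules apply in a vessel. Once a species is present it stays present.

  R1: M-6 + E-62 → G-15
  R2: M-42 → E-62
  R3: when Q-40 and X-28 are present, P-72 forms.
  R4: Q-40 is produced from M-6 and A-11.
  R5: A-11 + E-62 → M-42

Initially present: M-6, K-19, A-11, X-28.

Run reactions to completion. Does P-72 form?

M-6 and A-11 present → Q-40 forms (R4).
Q-40 and X-28 present → P-72 forms (R3).

Yes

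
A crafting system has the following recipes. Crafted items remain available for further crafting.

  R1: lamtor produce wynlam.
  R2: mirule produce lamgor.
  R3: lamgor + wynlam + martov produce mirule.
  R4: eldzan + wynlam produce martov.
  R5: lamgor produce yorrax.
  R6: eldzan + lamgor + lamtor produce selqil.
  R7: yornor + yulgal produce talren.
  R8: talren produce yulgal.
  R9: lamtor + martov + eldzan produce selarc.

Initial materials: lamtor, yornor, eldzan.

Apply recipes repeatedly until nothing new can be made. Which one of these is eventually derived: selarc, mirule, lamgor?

selarc

lamtor → wynlam (R1).
Using R4, eldzan and wynlam make martov.
lamtor + martov + eldzan → selarc (R9).
mirule would need lamgor, wynlam, and martov (R3), but lamgor is never obtained. lamgor would need mirule (R2), but mirule is never obtained.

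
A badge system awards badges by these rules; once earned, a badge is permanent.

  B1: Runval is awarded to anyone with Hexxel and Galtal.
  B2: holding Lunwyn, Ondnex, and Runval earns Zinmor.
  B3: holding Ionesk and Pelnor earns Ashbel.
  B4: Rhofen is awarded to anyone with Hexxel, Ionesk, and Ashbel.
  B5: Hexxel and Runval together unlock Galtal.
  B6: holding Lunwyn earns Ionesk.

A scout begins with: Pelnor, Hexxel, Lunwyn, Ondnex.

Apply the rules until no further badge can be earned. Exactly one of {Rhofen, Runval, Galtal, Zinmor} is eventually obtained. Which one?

Rhofen

With Lunwyn, Ionesk is earned (B6).
With Ionesk and Pelnor, Ashbel is earned (B3).
With Hexxel, Ionesk, and Ashbel, Rhofen is earned (B4).
Runval would need Hexxel and Galtal (B1), but Galtal is never earned. Galtal would need Hexxel and Runval (B5), but Runval is never earned. Zinmor would need Lunwyn, Ondnex, and Runval (B2), but Runval is never earned.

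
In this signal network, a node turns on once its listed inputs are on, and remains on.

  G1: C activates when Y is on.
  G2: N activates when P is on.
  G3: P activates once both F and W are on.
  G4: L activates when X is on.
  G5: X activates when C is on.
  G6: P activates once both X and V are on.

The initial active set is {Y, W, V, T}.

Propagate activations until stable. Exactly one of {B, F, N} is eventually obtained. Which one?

N

G1: Y on → C on.
C is on, so X activates (G5).
X and V are on, so P activates (G6).
P is on, so N activates (G2).
No rule produces B, and it is not given. No rule produces F, and it is not given.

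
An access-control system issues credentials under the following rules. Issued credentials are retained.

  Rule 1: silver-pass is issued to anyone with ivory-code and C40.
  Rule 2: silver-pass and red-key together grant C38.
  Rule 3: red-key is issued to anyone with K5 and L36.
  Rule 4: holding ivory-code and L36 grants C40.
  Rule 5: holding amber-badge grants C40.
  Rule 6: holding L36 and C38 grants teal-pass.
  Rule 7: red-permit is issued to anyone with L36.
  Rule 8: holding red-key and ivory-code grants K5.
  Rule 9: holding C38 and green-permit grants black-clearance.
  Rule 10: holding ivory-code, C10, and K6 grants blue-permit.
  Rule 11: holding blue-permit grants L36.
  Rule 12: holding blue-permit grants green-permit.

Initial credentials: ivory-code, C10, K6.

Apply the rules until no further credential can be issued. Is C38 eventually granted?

C38 would need silver-pass and red-key (Rule 2), but red-key is never granted.

No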